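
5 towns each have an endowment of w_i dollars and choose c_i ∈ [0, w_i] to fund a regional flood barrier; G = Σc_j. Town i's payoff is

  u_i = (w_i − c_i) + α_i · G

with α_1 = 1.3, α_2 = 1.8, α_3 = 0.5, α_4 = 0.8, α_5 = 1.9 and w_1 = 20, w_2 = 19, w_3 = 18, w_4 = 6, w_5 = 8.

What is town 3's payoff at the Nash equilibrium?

41.5

∂u_i/∂c_i = α_i − 1, so town i contributes w_i if α_i > 1, else 0.
α_i > 1 for i ∈ {1, 2, 5}; NE contributions (20, 19, 0, 0, 8), G = 47.
u_3 = (18 − 0) + 0.5·47 = 41.5.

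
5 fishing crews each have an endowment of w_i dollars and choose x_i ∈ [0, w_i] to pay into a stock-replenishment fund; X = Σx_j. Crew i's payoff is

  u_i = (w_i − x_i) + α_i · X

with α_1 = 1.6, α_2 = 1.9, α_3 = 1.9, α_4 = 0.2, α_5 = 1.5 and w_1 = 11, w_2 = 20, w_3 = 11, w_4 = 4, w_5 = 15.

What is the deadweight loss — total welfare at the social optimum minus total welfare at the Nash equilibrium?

24.4

∂u_i/∂x_i = α_i − 1, so crew i contributes w_i if α_i > 1, else 0.
α_i > 1 for i ∈ {1, 2, 3, 5}; NE contributions (11, 20, 11, 0, 15), X = 57.
W^NE = Σw_i − X^NE + (Σα_i)·X^NE = 61 + 6.1·57 = 408.7.
Planner: ∂(Σu_j)/∂x_i = Σα_j − 1 = 6.1 > 0, so everyone contributes w_i; X^SO = 61, W^SO = 61 + 6.1·61 = 433.1.
Deadweight loss = 24.4.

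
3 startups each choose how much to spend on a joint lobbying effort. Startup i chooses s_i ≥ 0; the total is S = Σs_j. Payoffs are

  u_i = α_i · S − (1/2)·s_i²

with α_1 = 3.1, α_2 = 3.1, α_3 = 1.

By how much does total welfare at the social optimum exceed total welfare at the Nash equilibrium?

Startup i's FOC: ∂u_i/∂s_i = α_i − s_i = 0, so s_i* = α_i.
NE contributions = (3.1, 3.1, 1); S = 7.2.
W^NE = (Σα)·S − ½Σα_i² = 7.2² − ½·20.22 = 41.73.
Planner sets s_i = Σα_j = 7.2 for every i, so S^SO = 3·7.2 = 21.6.
W^SO = (Σα)·S^SO − ½·3·(Σα)² = (3/2)·7.2² = 77.76.
Deadweight loss = W^SO − W^NE = 36.03.

36.03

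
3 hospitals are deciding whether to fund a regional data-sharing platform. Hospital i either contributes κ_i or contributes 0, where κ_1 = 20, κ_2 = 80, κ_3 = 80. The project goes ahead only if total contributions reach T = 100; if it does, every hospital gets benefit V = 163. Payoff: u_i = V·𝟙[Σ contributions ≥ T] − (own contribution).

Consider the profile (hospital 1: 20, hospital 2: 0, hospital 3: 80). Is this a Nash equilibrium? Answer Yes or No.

Total = 100 ≥ 100: provided.
Hospital 1 (pledges 20, payoff 143): dropping to 0 → total 80, payoff 0. No gain.
Hospital 2 (pledges 0, payoff 163): pledging 80 → total 180, payoff 83. No gain.
Hospital 3 (pledges 80, payoff 83): dropping to 0 → total 20, payoff 0. No gain.

Yes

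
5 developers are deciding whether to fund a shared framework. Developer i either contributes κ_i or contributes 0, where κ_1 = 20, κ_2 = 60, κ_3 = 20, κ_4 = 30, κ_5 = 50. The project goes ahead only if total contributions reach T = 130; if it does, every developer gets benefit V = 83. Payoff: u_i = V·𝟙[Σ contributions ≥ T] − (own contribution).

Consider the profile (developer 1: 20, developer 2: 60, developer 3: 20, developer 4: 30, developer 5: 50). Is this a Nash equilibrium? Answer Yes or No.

Total = 180 ≥ 130: provided.
Developer 1 (pledges 20, payoff 63): dropping to 0 → total 160, payoff 83. Profitable deviation.

No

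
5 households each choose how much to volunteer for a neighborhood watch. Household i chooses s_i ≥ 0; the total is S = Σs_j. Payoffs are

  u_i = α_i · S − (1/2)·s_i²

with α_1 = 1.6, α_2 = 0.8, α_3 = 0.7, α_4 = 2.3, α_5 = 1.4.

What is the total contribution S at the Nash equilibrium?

6.8

Household i's FOC: ∂u_i/∂s_i = α_i − s_i = 0, so s_i* = α_i.
NE contributions = (1.6, 0.8, 0.7, 2.3, 1.4); S = 6.8.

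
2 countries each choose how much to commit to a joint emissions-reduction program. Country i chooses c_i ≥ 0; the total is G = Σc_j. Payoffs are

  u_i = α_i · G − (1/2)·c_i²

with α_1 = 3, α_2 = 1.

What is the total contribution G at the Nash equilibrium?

Country i's FOC: ∂u_i/∂c_i = α_i − c_i = 0, so c_i* = α_i.
NE contributions = (3, 1); G = 4.

4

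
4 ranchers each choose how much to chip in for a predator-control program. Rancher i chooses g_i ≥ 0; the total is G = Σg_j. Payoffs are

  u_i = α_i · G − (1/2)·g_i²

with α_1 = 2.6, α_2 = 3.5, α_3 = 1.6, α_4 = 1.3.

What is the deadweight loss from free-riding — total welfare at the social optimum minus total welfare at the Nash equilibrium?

Rancher i's FOC: ∂u_i/∂g_i = α_i − g_i = 0, so g_i* = α_i.
NE contributions = (2.6, 3.5, 1.6, 1.3); G = 9.
W^NE = (Σα)·G − ½Σα_i² = 9² − ½·23.26 = 69.37.
Planner sets g_i = Σα_j = 9 for every i, so G^SO = 4·9 = 36.
W^SO = (Σα)·G^SO − ½·4·(Σα)² = (4/2)·9² = 162.
Deadweight loss = W^SO − W^NE = 92.63.

92.63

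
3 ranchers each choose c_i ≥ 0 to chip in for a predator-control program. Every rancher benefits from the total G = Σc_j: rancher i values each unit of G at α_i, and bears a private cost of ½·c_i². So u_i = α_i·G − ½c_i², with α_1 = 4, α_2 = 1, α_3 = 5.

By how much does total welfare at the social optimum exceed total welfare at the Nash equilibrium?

71

Rancher i's FOC: ∂u_i/∂c_i = α_i − c_i = 0, so c_i* = α_i.
NE contributions = (4, 1, 5); G = 10.
W^NE = (Σα)·G − ½Σα_i² = 10² − ½·42 = 79.
Planner sets c_i = Σα_j = 10 for every i, so G^SO = 3·10 = 30.
W^SO = (Σα)·G^SO − ½·3·(Σα)² = (3/2)·10² = 150.
Deadweight loss = W^SO − W^NE = 71.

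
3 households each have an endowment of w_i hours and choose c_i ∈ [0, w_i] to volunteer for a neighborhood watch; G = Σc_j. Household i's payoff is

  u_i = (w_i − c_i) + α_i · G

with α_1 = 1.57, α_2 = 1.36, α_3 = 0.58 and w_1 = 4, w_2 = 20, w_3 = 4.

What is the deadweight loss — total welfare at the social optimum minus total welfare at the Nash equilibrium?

10.04

∂u_i/∂c_i = α_i − 1, so household i contributes w_i if α_i > 1, else 0.
α_i > 1 for i ∈ {1, 2}; NE contributions (4, 20, 0), G = 24.
W^NE = Σw_i − G^NE + (Σα_i)·G^NE = 28 + 2.51·24 = 88.24.
Planner: ∂(Σu_j)/∂c_i = Σα_j − 1 = 2.51 > 0, so everyone contributes w_i; G^SO = 28, W^SO = 28 + 2.51·28 = 98.28.
Deadweight loss = 10.04.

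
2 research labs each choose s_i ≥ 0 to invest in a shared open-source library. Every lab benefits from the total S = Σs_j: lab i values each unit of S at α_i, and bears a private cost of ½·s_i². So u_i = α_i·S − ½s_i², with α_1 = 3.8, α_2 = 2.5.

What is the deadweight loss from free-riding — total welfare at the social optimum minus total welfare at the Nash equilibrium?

10.345

Lab i's FOC: ∂u_i/∂s_i = α_i − s_i = 0, so s_i* = α_i.
NE contributions = (3.8, 2.5); S = 6.3.
W^NE = (Σα)·S − ½Σα_i² = 6.3² − ½·20.69 = 29.345.
Planner sets s_i = Σα_j = 6.3 for every i, so S^SO = 2·6.3 = 12.6.
W^SO = (Σα)·S^SO − ½·2·(Σα)² = (2/2)·6.3² = 39.69.
Deadweight loss = W^SO − W^NE = 10.345.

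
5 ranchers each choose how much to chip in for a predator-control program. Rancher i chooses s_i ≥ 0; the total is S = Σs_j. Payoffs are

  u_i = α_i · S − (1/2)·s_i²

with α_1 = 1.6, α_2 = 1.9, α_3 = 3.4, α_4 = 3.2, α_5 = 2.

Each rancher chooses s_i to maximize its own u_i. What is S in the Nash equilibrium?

12.1

Rancher i's FOC: ∂u_i/∂s_i = α_i − s_i = 0, so s_i* = α_i.
NE contributions = (1.6, 1.9, 3.4, 3.2, 2); S = 12.1.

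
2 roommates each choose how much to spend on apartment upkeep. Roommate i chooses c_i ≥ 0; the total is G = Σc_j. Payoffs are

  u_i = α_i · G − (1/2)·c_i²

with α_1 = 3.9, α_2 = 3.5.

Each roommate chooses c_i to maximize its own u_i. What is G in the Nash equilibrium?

7.4

Roommate i's FOC: ∂u_i/∂c_i = α_i − c_i = 0, so c_i* = α_i.
NE contributions = (3.9, 3.5); G = 7.4.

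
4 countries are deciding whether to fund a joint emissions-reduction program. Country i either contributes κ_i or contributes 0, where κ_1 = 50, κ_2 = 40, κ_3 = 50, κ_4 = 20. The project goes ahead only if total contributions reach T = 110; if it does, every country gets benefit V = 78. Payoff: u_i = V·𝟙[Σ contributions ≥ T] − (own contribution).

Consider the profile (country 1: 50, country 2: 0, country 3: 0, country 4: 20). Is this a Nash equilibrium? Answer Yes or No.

No

Total = 70 < 110: not provided.
Country 1 (pledges 50, payoff -50): dropping to 0 → total 20, payoff 0. Profitable deviation.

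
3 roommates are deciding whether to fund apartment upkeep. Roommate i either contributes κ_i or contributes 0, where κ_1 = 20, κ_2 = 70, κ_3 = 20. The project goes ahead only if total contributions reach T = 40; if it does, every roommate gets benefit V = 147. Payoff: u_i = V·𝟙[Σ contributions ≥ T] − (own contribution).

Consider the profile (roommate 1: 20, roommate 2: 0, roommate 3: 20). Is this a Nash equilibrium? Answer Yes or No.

Total = 40 ≥ 40: provided.
Roommate 1 (pledges 20, payoff 127): dropping to 0 → total 20, payoff 0. No gain.
Roommate 2 (pledges 0, payoff 147): pledging 70 → total 110, payoff 77. No gain.
Roommate 3 (pledges 20, payoff 127): dropping to 0 → total 20, payoff 0. No gain.

Yes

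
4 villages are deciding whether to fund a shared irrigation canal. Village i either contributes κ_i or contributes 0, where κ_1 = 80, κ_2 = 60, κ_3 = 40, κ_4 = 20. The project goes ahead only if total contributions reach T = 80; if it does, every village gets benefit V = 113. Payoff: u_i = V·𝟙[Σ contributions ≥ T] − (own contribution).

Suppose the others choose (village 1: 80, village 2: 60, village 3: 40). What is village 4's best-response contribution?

Others' total = 180 ≥ 80; contributing adds cost 20 for no extra benefit.
Best response: 0.

0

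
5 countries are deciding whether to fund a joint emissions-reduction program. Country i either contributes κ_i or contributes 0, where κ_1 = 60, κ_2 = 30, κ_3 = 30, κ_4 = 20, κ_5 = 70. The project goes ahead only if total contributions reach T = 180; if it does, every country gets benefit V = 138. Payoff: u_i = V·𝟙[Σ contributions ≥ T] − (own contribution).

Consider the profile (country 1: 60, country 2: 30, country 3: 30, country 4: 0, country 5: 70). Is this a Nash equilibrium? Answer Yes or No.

Total = 190 ≥ 180: provided.
Country 1 (pledges 60, payoff 78): dropping to 0 → total 130, payoff 0. No gain.
Country 2 (pledges 30, payoff 108): dropping to 0 → total 160, payoff 0. No gain.
Country 3 (pledges 30, payoff 108): dropping to 0 → total 160, payoff 0. No gain.
Country 4 (pledges 0, payoff 138): pledging 20 → total 210, payoff 118. No gain.
Country 5 (pledges 70, payoff 68): dropping to 0 → total 120, payoff 0. No gain.

Yes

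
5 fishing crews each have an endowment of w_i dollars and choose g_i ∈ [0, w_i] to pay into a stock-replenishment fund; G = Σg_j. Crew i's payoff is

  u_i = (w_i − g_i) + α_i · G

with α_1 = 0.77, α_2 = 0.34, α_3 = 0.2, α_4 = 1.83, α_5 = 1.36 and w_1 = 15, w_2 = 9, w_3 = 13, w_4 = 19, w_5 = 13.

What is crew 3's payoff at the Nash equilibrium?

19.4

∂u_i/∂g_i = α_i − 1, so crew i contributes w_i if α_i > 1, else 0.
α_i > 1 for i ∈ {4, 5}; NE contributions (0, 0, 0, 19, 13), G = 32.
u_3 = (13 − 0) + 0.2·32 = 19.4.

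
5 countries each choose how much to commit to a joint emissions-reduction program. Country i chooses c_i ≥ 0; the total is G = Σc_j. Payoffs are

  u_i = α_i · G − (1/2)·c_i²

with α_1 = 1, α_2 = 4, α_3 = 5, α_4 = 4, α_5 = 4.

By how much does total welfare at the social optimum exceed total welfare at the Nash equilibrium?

523

Country i's FOC: ∂u_i/∂c_i = α_i − c_i = 0, so c_i* = α_i.
NE contributions = (1, 4, 5, 4, 4); G = 18.
W^NE = (Σα)·G − ½Σα_i² = 18² − ½·74 = 287.
Planner sets c_i = Σα_j = 18 for every i, so G^SO = 5·18 = 90.
W^SO = (Σα)·G^SO − ½·5·(Σα)² = (5/2)·18² = 810.
Deadweight loss = W^SO − W^NE = 523.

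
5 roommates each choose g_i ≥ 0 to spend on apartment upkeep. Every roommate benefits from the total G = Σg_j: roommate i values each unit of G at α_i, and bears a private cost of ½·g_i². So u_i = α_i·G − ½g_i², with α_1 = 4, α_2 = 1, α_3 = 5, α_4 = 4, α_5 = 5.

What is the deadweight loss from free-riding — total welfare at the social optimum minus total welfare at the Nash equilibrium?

583

Roommate i's FOC: ∂u_i/∂g_i = α_i − g_i = 0, so g_i* = α_i.
NE contributions = (4, 1, 5, 4, 5); G = 19.
W^NE = (Σα)·G − ½Σα_i² = 19² − ½·83 = 319.5.
Planner sets g_i = Σα_j = 19 for every i, so G^SO = 5·19 = 95.
W^SO = (Σα)·G^SO − ½·5·(Σα)² = (5/2)·19² = 902.5.
Deadweight loss = W^SO − W^NE = 583.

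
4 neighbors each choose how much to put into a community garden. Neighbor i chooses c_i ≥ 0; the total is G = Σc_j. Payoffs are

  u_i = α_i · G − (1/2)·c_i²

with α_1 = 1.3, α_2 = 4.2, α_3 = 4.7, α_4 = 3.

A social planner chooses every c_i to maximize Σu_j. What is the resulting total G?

52.8

Planner FOC: ∂(Σu_j)/∂c_i = (Σα_j) − c_i = 0, so c_i^SO = Σα_j = 13.2 for every i; G^SO = 52.8.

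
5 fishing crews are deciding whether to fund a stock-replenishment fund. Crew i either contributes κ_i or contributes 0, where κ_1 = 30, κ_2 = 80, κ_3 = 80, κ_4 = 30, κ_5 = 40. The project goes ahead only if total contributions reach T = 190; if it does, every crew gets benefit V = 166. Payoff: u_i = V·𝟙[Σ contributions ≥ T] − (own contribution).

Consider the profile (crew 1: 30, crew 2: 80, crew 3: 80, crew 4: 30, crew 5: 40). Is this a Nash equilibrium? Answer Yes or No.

No

Total = 260 ≥ 190: provided.
Crew 1 (pledges 30, payoff 136): dropping to 0 → total 230, payoff 166. Profitable deviation.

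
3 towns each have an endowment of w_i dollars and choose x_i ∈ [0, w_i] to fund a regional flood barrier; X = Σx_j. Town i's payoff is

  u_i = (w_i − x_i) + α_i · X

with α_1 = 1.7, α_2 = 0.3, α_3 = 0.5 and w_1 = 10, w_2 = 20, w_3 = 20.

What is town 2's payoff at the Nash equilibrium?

∂u_i/∂x_i = α_i − 1, so town i contributes w_i if α_i > 1, else 0.
α_i > 1 for i ∈ {1}; NE contributions (10, 0, 0), X = 10.
u_2 = (20 − 0) + 0.3·10 = 23.

23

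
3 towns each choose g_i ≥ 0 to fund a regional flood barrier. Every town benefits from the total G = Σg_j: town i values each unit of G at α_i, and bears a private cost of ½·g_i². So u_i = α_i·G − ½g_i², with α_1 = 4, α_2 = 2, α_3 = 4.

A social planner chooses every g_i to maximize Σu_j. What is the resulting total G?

Planner FOC: ∂(Σu_j)/∂g_i = (Σα_j) − g_i = 0, so g_i^SO = Σα_j = 10 for every i; G^SO = 30.

30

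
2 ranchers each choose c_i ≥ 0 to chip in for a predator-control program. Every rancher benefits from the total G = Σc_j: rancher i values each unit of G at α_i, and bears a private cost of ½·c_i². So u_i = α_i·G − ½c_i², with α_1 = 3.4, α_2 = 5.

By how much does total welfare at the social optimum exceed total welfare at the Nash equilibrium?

Rancher i's FOC: ∂u_i/∂c_i = α_i − c_i = 0, so c_i* = α_i.
NE contributions = (3.4, 5); G = 8.4.
W^NE = (Σα)·G − ½Σα_i² = 8.4² − ½·36.56 = 52.28.
Planner sets c_i = Σα_j = 8.4 for every i, so G^SO = 2·8.4 = 16.8.
W^SO = (Σα)·G^SO − ½·2·(Σα)² = (2/2)·8.4² = 70.56.
Deadweight loss = W^SO − W^NE = 18.28.

18.28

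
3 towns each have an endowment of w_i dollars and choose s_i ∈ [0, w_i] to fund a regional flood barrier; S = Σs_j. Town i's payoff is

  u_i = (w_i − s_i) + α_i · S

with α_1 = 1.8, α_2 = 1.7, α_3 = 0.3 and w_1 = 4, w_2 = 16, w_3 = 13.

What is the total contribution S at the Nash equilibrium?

20

∂u_i/∂s_i = α_i − 1, so town i contributes w_i if α_i > 1, else 0.
α_i > 1 for i ∈ {1, 2}; NE contributions (4, 16, 0), S = 20.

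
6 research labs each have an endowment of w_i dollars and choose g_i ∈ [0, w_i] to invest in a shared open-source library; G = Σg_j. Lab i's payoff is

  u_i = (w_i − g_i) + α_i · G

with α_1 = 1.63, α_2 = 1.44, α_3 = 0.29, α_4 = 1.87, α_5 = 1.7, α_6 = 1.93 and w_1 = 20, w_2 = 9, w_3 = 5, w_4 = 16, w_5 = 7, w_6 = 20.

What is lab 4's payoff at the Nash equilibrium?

∂u_i/∂g_i = α_i − 1, so lab i contributes w_i if α_i > 1, else 0.
α_i > 1 for i ∈ {1, 2, 4, 5, 6}; NE contributions (20, 9, 0, 16, 7, 20), G = 72.
u_4 = (16 − 16) + 1.87·72 = 134.64.

134.64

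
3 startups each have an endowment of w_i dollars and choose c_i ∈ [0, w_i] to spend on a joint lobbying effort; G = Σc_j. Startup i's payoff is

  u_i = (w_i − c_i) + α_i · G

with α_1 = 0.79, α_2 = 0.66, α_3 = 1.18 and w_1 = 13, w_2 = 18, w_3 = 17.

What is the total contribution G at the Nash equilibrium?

17

∂u_i/∂c_i = α_i − 1, so startup i contributes w_i if α_i > 1, else 0.
α_i > 1 for i ∈ {3}; NE contributions (0, 0, 17), G = 17.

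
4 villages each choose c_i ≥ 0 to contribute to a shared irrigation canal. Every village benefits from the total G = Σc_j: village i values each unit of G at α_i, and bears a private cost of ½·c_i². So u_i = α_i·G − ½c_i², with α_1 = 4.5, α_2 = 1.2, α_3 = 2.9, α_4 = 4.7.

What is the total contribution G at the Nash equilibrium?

13.3

Village i's FOC: ∂u_i/∂c_i = α_i − c_i = 0, so c_i* = α_i.
NE contributions = (4.5, 1.2, 2.9, 4.7); G = 13.3.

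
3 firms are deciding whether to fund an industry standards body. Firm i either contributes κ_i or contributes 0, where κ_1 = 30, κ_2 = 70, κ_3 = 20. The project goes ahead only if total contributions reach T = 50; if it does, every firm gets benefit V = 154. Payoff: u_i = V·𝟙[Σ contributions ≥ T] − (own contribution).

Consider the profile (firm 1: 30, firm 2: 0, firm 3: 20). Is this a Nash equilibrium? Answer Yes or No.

Total = 50 ≥ 50: provided.
Firm 1 (pledges 30, payoff 124): dropping to 0 → total 20, payoff 0. No gain.
Firm 2 (pledges 0, payoff 154): pledging 70 → total 120, payoff 84. No gain.
Firm 3 (pledges 20, payoff 134): dropping to 0 → total 30, payoff 0. No gain.

Yes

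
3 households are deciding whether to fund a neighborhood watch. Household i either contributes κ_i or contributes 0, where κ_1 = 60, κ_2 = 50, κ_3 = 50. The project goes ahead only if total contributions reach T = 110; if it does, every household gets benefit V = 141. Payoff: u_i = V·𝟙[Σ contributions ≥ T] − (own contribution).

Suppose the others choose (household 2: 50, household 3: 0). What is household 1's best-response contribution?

60

Others' total = 50. Contributing 60 brings total to 110 ≥ 110: gain V − κ_1 = 81.
Best response: 60.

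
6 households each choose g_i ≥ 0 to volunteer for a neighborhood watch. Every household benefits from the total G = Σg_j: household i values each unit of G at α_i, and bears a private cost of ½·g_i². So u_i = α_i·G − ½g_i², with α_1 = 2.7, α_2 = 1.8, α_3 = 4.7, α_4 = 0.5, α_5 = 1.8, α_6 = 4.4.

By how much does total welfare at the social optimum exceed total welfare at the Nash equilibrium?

Household i's FOC: ∂u_i/∂g_i = α_i − g_i = 0, so g_i* = α_i.
NE contributions = (2.7, 1.8, 4.7, 0.5, 1.8, 4.4); G = 15.9.
W^NE = (Σα)·G − ½Σα_i² = 15.9² − ½·55.47 = 225.075.
Planner sets g_i = Σα_j = 15.9 for every i, so G^SO = 6·15.9 = 95.4.
W^SO = (Σα)·G^SO − ½·6·(Σα)² = (6/2)·15.9² = 758.43.
Deadweight loss = W^SO − W^NE = 533.355.

533.355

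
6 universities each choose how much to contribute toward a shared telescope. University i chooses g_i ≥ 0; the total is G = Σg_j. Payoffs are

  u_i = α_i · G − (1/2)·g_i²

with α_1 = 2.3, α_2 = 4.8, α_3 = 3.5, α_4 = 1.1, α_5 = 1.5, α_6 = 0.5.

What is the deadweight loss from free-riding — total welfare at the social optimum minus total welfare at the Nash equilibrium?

University i's FOC: ∂u_i/∂g_i = α_i − g_i = 0, so g_i* = α_i.
NE contributions = (2.3, 4.8, 3.5, 1.1, 1.5, 0.5); G = 13.7.
W^NE = (Σα)·G − ½Σα_i² = 13.7² − ½·44.29 = 165.545.
Planner sets g_i = Σα_j = 13.7 for every i, so G^SO = 6·13.7 = 82.2.
W^SO = (Σα)·G^SO − ½·6·(Σα)² = (6/2)·13.7² = 563.07.
Deadweight loss = W^SO − W^NE = 397.525.

397.525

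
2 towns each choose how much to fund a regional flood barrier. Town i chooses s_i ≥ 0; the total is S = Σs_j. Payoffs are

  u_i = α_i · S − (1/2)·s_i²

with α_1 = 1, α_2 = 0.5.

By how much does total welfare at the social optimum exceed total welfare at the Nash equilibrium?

0.625

Town i's FOC: ∂u_i/∂s_i = α_i − s_i = 0, so s_i* = α_i.
NE contributions = (1, 0.5); S = 1.5.
W^NE = (Σα)·S − ½Σα_i² = 1.5² − ½·1.25 = 1.625.
Planner sets s_i = Σα_j = 1.5 for every i, so S^SO = 2·1.5 = 3.
W^SO = (Σα)·S^SO − ½·2·(Σα)² = (2/2)·1.5² = 2.25.
Deadweight loss = W^SO − W^NE = 0.625.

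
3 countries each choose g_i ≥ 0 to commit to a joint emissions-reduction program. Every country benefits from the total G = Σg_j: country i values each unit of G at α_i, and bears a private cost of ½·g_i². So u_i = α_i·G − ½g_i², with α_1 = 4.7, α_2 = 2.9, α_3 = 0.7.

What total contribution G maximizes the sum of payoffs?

Planner FOC: ∂(Σu_j)/∂g_i = (Σα_j) − g_i = 0, so g_i^SO = Σα_j = 8.3 for every i; G^SO = 24.9.

24.9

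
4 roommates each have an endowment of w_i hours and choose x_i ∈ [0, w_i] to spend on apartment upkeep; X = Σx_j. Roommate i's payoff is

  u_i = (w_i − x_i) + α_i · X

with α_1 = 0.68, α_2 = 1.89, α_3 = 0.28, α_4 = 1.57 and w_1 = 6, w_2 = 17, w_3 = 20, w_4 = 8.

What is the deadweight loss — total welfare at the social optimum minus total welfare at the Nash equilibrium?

88.92

∂u_i/∂x_i = α_i − 1, so roommate i contributes w_i if α_i > 1, else 0.
α_i > 1 for i ∈ {2, 4}; NE contributions (0, 17, 0, 8), X = 25.
W^NE = Σw_i − X^NE + (Σα_i)·X^NE = 51 + 3.42·25 = 136.5.
Planner: ∂(Σu_j)/∂x_i = Σα_j − 1 = 3.42 > 0, so everyone contributes w_i; X^SO = 51, W^SO = 51 + 3.42·51 = 225.42.
Deadweight loss = 88.92.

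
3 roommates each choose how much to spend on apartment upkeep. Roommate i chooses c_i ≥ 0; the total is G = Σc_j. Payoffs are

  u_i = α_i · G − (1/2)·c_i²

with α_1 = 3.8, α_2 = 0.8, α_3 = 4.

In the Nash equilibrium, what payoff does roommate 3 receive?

Roommate i's FOC: ∂u_i/∂c_i = α_i − c_i = 0, so c_i* = α_i.
NE contributions = (3.8, 0.8, 4); G = 8.6.
u_3 = α_3·G − ½·(c_3)² = 4·8.6 − ½·4² = 26.4.

26.4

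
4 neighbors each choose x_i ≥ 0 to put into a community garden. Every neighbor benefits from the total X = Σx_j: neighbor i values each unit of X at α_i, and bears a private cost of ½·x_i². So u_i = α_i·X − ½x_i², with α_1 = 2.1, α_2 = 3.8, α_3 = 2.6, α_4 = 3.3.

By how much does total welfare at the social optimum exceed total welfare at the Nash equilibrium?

157.49

Neighbor i's FOC: ∂u_i/∂x_i = α_i − x_i = 0, so x_i* = α_i.
NE contributions = (2.1, 3.8, 2.6, 3.3); X = 11.8.
W^NE = (Σα)·X − ½Σα_i² = 11.8² − ½·36.5 = 120.99.
Planner sets x_i = Σα_j = 11.8 for every i, so X^SO = 4·11.8 = 47.2.
W^SO = (Σα)·X^SO − ½·4·(Σα)² = (4/2)·11.8² = 278.48.
Deadweight loss = W^SO − W^NE = 157.49.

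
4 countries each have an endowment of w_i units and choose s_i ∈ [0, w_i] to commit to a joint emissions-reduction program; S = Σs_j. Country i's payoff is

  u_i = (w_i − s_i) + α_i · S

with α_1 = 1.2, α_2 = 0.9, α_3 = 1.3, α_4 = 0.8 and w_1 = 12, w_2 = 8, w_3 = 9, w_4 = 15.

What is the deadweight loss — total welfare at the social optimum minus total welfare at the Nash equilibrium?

73.6

∂u_i/∂s_i = α_i − 1, so country i contributes w_i if α_i > 1, else 0.
α_i > 1 for i ∈ {1, 3}; NE contributions (12, 0, 9, 0), S = 21.
W^NE = Σw_i − S^NE + (Σα_i)·S^NE = 44 + 3.2·21 = 111.2.
Planner: ∂(Σu_j)/∂s_i = Σα_j − 1 = 3.2 > 0, so everyone contributes w_i; S^SO = 44, W^SO = 44 + 3.2·44 = 184.8.
Deadweight loss = 73.6.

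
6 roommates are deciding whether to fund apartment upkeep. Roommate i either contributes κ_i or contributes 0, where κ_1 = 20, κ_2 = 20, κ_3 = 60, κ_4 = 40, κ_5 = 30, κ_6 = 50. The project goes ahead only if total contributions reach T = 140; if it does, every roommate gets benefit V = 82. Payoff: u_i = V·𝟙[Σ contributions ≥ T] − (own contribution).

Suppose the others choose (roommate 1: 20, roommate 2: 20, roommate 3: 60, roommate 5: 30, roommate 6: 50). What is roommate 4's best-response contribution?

0

Others' total = 180 ≥ 140; contributing adds cost 40 for no extra benefit.
Best response: 0.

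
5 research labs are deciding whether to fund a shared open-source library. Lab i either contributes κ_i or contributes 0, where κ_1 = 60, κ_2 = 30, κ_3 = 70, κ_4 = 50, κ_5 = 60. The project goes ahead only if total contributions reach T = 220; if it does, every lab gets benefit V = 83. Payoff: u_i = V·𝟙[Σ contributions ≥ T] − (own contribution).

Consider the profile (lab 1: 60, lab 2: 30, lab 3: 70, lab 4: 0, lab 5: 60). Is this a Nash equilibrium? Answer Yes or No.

Total = 220 ≥ 220: provided.
Lab 1 (pledges 60, payoff 23): dropping to 0 → total 160, payoff 0. No gain.
Lab 2 (pledges 30, payoff 53): dropping to 0 → total 190, payoff 0. No gain.
Lab 3 (pledges 70, payoff 13): dropping to 0 → total 150, payoff 0. No gain.
Lab 4 (pledges 0, payoff 83): pledging 50 → total 270, payoff 33. No gain.
Lab 5 (pledges 60, payoff 23): dropping to 0 → total 160, payoff 0. No gain.

Yes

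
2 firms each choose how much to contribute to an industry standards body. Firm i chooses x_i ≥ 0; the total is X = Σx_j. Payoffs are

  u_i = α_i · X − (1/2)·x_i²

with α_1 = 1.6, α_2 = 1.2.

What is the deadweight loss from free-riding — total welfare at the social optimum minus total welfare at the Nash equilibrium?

Firm i's FOC: ∂u_i/∂x_i = α_i − x_i = 0, so x_i* = α_i.
NE contributions = (1.6, 1.2); X = 2.8.
W^NE = (Σα)·X − ½Σα_i² = 2.8² − ½·4 = 5.84.
Planner sets x_i = Σα_j = 2.8 for every i, so X^SO = 2·2.8 = 5.6.
W^SO = (Σα)·X^SO − ½·2·(Σα)² = (2/2)·2.8² = 7.84.
Deadweight loss = W^SO − W^NE = 2.

2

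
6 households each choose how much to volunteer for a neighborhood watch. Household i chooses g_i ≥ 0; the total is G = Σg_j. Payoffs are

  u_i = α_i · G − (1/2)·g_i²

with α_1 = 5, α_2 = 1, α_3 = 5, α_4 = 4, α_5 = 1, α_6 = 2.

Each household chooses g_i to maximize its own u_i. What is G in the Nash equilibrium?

18

Household i's FOC: ∂u_i/∂g_i = α_i − g_i = 0, so g_i* = α_i.
NE contributions = (5, 1, 5, 4, 1, 2); G = 18.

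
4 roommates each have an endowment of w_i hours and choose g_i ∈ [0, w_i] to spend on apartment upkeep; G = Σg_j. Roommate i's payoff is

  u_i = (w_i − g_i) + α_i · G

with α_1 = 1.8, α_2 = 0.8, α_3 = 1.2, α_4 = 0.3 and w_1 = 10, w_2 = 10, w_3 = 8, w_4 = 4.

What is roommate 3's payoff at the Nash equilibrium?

∂u_i/∂g_i = α_i − 1, so roommate i contributes w_i if α_i > 1, else 0.
α_i > 1 for i ∈ {1, 3}; NE contributions (10, 0, 8, 0), G = 18.
u_3 = (8 − 8) + 1.2·18 = 21.6.

21.6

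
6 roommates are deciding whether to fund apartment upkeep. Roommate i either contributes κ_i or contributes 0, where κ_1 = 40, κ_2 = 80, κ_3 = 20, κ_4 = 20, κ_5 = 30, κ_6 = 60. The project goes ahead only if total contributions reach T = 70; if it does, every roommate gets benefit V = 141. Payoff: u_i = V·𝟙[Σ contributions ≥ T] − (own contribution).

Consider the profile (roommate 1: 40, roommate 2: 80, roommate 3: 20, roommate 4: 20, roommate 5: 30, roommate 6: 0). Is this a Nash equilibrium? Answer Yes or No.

Total = 190 ≥ 70: provided.
Roommate 1 (pledges 40, payoff 101): dropping to 0 → total 150, payoff 141. Profitable deviation.

No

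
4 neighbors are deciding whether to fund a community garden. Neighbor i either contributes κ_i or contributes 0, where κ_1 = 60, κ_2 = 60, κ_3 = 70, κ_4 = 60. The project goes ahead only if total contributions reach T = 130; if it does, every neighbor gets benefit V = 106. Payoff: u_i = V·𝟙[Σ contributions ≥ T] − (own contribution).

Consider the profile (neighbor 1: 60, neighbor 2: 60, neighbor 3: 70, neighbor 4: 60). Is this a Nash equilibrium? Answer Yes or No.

Total = 250 ≥ 130: provided.
Neighbor 1 (pledges 60, payoff 46): dropping to 0 → total 190, payoff 106. Profitable deviation.

No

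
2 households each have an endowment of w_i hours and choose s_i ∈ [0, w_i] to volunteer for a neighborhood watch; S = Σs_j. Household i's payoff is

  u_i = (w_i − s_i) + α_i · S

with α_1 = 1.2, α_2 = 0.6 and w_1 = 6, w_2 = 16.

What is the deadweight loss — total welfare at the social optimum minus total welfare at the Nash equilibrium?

∂u_i/∂s_i = α_i − 1, so household i contributes w_i if α_i > 1, else 0.
α_i > 1 for i ∈ {1}; NE contributions (6, 0), S = 6.
W^NE = Σw_i − S^NE + (Σα_i)·S^NE = 22 + 0.8·6 = 26.8.
Planner: ∂(Σu_j)/∂s_i = Σα_j − 1 = 0.8 > 0, so everyone contributes w_i; S^SO = 22, W^SO = 22 + 0.8·22 = 39.6.
Deadweight loss = 12.8.

12.8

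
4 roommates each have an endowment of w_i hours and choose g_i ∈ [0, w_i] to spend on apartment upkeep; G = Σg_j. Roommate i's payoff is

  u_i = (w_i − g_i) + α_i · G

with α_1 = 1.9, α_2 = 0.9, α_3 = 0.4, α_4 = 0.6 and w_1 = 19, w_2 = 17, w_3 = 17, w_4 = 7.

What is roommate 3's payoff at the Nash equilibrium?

∂u_i/∂g_i = α_i − 1, so roommate i contributes w_i if α_i > 1, else 0.
α_i > 1 for i ∈ {1}; NE contributions (19, 0, 0, 0), G = 19.
u_3 = (17 − 0) + 0.4·19 = 24.6.

24.6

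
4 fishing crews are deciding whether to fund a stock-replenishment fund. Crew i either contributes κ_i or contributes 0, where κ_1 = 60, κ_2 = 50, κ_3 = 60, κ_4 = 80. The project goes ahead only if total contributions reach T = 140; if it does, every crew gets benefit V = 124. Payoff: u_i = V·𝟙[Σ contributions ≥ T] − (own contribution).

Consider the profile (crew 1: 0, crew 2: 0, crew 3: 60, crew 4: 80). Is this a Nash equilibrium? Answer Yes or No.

Total = 140 ≥ 140: provided.
Crew 1 (pledges 0, payoff 124): pledging 60 → total 200, payoff 64. No gain.
Crew 2 (pledges 0, payoff 124): pledging 50 → total 190, payoff 74. No gain.
Crew 3 (pledges 60, payoff 64): dropping to 0 → total 80, payoff 0. No gain.
Crew 4 (pledges 80, payoff 44): dropping to 0 → total 60, payoff 0. No gain.

Yes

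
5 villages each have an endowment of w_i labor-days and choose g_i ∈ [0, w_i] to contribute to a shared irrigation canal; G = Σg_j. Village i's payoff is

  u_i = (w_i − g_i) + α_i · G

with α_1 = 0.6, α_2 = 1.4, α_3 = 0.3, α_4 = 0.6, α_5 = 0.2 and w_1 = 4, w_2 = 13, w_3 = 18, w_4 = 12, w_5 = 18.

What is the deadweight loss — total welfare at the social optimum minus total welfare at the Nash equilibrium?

∂u_i/∂g_i = α_i − 1, so village i contributes w_i if α_i > 1, else 0.
α_i > 1 for i ∈ {2}; NE contributions (0, 13, 0, 0, 0), G = 13.
W^NE = Σw_i − G^NE + (Σα_i)·G^NE = 65 + 2.1·13 = 92.3.
Planner: ∂(Σu_j)/∂g_i = Σα_j − 1 = 2.1 > 0, so everyone contributes w_i; G^SO = 65, W^SO = 65 + 2.1·65 = 201.5.
Deadweight loss = 109.2.

109.2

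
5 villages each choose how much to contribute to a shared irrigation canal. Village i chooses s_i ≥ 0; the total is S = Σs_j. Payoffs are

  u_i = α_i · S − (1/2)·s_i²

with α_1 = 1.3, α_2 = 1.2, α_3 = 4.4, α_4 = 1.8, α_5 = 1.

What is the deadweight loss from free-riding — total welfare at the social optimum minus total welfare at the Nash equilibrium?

154.5

Village i's FOC: ∂u_i/∂s_i = α_i − s_i = 0, so s_i* = α_i.
NE contributions = (1.3, 1.2, 4.4, 1.8, 1); S = 9.7.
W^NE = (Σα)·S − ½Σα_i² = 9.7² − ½·26.73 = 80.725.
Planner sets s_i = Σα_j = 9.7 for every i, so S^SO = 5·9.7 = 48.5.
W^SO = (Σα)·S^SO − ½·5·(Σα)² = (5/2)·9.7² = 235.225.
Deadweight loss = W^SO − W^NE = 154.5.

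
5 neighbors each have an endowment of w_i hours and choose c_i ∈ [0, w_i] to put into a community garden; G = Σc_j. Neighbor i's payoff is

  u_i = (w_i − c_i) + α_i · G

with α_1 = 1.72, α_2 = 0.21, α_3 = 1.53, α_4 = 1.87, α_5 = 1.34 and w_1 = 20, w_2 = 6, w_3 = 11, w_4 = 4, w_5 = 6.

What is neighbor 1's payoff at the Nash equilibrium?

∂u_i/∂c_i = α_i − 1, so neighbor i contributes w_i if α_i > 1, else 0.
α_i > 1 for i ∈ {1, 3, 4, 5}; NE contributions (20, 0, 11, 4, 6), G = 41.
u_1 = (20 − 20) + 1.72·41 = 70.52.

70.52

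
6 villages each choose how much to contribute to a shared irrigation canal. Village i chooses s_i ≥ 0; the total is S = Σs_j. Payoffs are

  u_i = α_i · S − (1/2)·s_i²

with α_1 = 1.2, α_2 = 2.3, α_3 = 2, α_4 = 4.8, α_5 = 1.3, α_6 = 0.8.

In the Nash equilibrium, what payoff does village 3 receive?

22.8

Village i's FOC: ∂u_i/∂s_i = α_i − s_i = 0, so s_i* = α_i.
NE contributions = (1.2, 2.3, 2, 4.8, 1.3, 0.8); S = 12.4.
u_3 = α_3·S − ½·(s_3)² = 2·12.4 − ½·2² = 22.8.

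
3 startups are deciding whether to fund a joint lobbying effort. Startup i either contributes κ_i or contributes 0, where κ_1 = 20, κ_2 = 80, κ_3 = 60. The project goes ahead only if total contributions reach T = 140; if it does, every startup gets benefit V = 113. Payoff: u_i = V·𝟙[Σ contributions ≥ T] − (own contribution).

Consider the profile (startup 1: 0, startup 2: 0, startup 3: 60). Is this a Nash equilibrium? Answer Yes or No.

No

Total = 60 < 140: not provided.
Startup 1 (pledges 0, payoff 0): pledging 20 → total 80, payoff -20. No gain.
Startup 2 (pledges 0, payoff 0): pledging 80 → total 140, payoff 33. Profitable deviation.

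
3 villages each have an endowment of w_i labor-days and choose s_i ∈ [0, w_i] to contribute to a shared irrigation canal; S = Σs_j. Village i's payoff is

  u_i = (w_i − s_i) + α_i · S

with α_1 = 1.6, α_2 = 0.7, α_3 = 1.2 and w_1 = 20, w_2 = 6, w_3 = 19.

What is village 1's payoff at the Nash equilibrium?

∂u_i/∂s_i = α_i − 1, so village i contributes w_i if α_i > 1, else 0.
α_i > 1 for i ∈ {1, 3}; NE contributions (20, 0, 19), S = 39.
u_1 = (20 − 20) + 1.6·39 = 62.4.

62.4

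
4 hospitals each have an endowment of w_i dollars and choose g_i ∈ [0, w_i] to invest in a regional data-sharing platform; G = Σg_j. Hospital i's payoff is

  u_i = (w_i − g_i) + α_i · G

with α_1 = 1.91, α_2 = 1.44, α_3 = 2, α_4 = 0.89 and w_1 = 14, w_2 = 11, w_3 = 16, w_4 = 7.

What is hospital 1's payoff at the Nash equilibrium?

78.31

∂u_i/∂g_i = α_i − 1, so hospital i contributes w_i if α_i > 1, else 0.
α_i > 1 for i ∈ {1, 2, 3}; NE contributions (14, 11, 16, 0), G = 41.
u_1 = (14 − 14) + 1.91·41 = 78.31.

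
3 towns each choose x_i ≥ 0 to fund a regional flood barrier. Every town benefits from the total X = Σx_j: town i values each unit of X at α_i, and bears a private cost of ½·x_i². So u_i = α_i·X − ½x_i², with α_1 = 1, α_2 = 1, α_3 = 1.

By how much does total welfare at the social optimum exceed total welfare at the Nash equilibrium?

6

Town i's FOC: ∂u_i/∂x_i = α_i − x_i = 0, so x_i* = α_i.
NE contributions = (1, 1, 1); X = 3.
W^NE = (Σα)·X − ½Σα_i² = 3² − ½·3 = 7.5.
Planner sets x_i = Σα_j = 3 for every i, so X^SO = 3·3 = 9.
W^SO = (Σα)·X^SO − ½·3·(Σα)² = (3/2)·3² = 13.5.
Deadweight loss = W^SO − W^NE = 6.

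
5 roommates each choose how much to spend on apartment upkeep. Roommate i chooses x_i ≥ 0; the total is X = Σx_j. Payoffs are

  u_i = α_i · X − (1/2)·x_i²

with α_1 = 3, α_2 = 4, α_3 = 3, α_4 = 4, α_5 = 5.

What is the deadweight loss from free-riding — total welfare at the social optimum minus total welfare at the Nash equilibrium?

579

Roommate i's FOC: ∂u_i/∂x_i = α_i − x_i = 0, so x_i* = α_i.
NE contributions = (3, 4, 3, 4, 5); X = 19.
W^NE = (Σα)·X − ½Σα_i² = 19² − ½·75 = 323.5.
Planner sets x_i = Σα_j = 19 for every i, so X^SO = 5·19 = 95.
W^SO = (Σα)·X^SO − ½·5·(Σα)² = (5/2)·19² = 902.5.
Deadweight loss = W^SO − W^NE = 579.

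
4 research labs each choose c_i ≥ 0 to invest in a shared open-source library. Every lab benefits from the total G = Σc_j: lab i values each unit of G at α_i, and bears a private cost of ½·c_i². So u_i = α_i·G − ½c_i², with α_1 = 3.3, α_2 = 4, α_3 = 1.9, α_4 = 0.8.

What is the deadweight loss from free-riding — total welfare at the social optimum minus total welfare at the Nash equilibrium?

Lab i's FOC: ∂u_i/∂c_i = α_i − c_i = 0, so c_i* = α_i.
NE contributions = (3.3, 4, 1.9, 0.8); G = 10.
W^NE = (Σα)·G − ½Σα_i² = 10² − ½·31.14 = 84.43.
Planner sets c_i = Σα_j = 10 for every i, so G^SO = 4·10 = 40.
W^SO = (Σα)·G^SO − ½·4·(Σα)² = (4/2)·10² = 200.
Deadweight loss = W^SO − W^NE = 115.57.

115.57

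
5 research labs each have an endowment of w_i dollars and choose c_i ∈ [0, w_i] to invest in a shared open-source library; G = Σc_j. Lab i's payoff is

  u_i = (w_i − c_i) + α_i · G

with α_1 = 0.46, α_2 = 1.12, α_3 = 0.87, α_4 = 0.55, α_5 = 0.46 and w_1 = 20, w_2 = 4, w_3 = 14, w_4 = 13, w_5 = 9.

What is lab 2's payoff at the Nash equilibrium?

∂u_i/∂c_i = α_i − 1, so lab i contributes w_i if α_i > 1, else 0.
α_i > 1 for i ∈ {2}; NE contributions (0, 4, 0, 0, 0), G = 4.
u_2 = (4 − 4) + 1.12·4 = 4.48.

4.48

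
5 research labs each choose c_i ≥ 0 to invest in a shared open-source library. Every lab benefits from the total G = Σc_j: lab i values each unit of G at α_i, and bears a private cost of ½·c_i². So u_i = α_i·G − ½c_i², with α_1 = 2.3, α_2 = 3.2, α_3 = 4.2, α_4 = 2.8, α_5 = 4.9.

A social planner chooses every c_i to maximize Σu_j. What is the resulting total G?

87

Planner FOC: ∂(Σu_j)/∂c_i = (Σα_j) − c_i = 0, so c_i^SO = Σα_j = 17.4 for every i; G^SO = 87.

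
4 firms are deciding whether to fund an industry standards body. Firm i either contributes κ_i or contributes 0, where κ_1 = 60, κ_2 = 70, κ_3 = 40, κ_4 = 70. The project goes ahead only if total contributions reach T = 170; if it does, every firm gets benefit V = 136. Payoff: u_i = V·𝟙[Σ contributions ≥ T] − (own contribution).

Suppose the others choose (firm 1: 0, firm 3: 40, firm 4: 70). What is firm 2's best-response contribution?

Others' total = 110. Contributing 70 brings total to 180 ≥ 170: gain V − κ_2 = 66.
Best response: 70.

70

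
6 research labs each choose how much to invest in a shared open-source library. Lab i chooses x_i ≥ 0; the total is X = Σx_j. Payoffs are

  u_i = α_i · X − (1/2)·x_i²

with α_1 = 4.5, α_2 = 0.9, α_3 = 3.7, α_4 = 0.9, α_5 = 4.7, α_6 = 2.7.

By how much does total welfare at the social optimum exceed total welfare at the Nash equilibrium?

Lab i's FOC: ∂u_i/∂x_i = α_i − x_i = 0, so x_i* = α_i.
NE contributions = (4.5, 0.9, 3.7, 0.9, 4.7, 2.7); X = 17.4.
W^NE = (Σα)·X − ½Σα_i² = 17.4² − ½·64.94 = 270.29.
Planner sets x_i = Σα_j = 17.4 for every i, so X^SO = 6·17.4 = 104.4.
W^SO = (Σα)·X^SO − ½·6·(Σα)² = (6/2)·17.4² = 908.28.
Deadweight loss = W^SO − W^NE = 637.99.

637.99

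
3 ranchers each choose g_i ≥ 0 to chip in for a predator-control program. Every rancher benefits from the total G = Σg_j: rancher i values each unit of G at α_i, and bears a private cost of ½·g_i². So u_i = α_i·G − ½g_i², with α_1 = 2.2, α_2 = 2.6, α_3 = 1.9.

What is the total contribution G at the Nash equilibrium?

6.7

Rancher i's FOC: ∂u_i/∂g_i = α_i − g_i = 0, so g_i* = α_i.
NE contributions = (2.2, 2.6, 1.9); G = 6.7.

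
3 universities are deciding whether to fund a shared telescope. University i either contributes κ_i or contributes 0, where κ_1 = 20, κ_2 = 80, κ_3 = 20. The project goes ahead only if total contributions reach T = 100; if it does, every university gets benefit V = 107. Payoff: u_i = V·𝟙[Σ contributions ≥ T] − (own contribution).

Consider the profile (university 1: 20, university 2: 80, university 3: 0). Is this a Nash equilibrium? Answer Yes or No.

Total = 100 ≥ 100: provided.
University 1 (pledges 20, payoff 87): dropping to 0 → total 80, payoff 0. No gain.
University 2 (pledges 80, payoff 27): dropping to 0 → total 20, payoff 0. No gain.
University 3 (pledges 0, payoff 107): pledging 20 → total 120, payoff 87. No gain.

Yes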